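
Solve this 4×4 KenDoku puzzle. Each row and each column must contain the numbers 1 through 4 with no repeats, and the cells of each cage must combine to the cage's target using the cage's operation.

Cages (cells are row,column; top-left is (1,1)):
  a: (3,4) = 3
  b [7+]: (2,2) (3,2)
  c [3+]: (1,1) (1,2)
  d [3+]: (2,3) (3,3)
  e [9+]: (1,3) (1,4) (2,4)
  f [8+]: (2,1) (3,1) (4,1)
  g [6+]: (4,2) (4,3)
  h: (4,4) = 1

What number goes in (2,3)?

1

A is a freebie, so (3,4) = 3.
H is a freebie; hence (4,4) = 1.
Cage e has sum 9, so (1,3) = 3.
The two cells of cage b must have sum 7, leaving (2,2) = 3.
Row 3 already has 3, leaving (3,2) = 4.
4 is placed in column 2; hence (4,2) = 2.
Row 4 now contains 2, leaving (4,3) = 4.
The two cells of cage c must have sum 3, so (1,1) = 2.
Column 2 now contains 2, which forces (1,2) = 1.
Row 1 now contains 2, so (1,4) = 4.
Cage f needs sum 8; hence (2,1) = 4.
Column 4 now contains 4; hence (2,4) = 2.
Row 3 already has 4; hence (3,1) = 1.
1 is placed in row 3, which forces (3,3) = 2.
Row 4 already has 4, which forces (4,1) = 3.
2 is placed in row 2; hence (2,3) = 1.
Filled in: 2 1 3 4 / 4 3 1 2 / 1 4 2 3 / 3 2 4 1.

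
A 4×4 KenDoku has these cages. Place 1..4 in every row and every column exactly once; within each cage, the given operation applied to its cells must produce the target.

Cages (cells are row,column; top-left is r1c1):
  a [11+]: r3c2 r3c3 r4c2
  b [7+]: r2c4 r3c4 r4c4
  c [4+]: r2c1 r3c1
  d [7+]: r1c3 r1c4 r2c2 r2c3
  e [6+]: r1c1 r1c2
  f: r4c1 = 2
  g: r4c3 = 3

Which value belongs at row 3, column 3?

4

Cage a needs sum 11, so r3c2 = 3.
Cage a needs sum 11, so r3c3 = 4.
F is a freebie, leaving r4c1 = 2.
Cage a needs sum 11; hence r4c2 = 4.
Cage g is a single given cell; hence r4c3 = 3.
4 is placed in row 4, leaving r4c4 = 1.
Column 1 already has 2, so r1c1 = 4.
Column 2 already has 4, which forces r1c2 = 2.
Cage d needs sum 7, leaving r1c3 = 1.
Cage d needs sum 7, so r1c4 = 3.
Cage c needs two cells with sum 4, which forces r2c1 = 3.
Cage d has sum 7, leaving r2c2 = 1.
The 4 cells of cage d must have sum 7, leaving r2c3 = 2.
Cage b has sum 7; hence r2c4 = 4.
3 is placed in row 3, so r3c1 = 1.
1 is placed in column 4; hence r3c4 = 2.
Filled in: 4 2 1 3 / 3 1 2 4 / 1 3 4 2 / 2 4 3 1.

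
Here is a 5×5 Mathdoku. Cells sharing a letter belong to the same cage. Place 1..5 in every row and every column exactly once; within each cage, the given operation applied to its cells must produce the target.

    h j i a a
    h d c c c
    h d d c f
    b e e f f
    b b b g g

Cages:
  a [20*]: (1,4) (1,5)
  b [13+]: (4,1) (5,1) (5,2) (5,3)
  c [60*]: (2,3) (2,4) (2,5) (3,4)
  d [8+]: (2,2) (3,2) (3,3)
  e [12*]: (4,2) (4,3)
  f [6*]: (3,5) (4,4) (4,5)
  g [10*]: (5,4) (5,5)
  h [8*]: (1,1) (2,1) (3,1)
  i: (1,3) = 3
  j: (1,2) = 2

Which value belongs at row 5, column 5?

2

J is a freebie, which forces (1,2) = 2.
Cage i is given, so (1,3) = 3.
3 is placed in column 3; hence (4,3) = 4.
Row 4 now contains 4, so (4,2) = 3.
The 3 cells of cage d must have sum 8; hence (3,3) = 2.
Cage f needs product 6; hence (3,5) = 3.
The 3 cells of cage h must have product 8, leaving (2,1) = 2.
Cage c needs product 60, which forces (2,4) = 3.
Column 1 now contains 2; hence (5,1) = 3.
Cage b needs sum 13, which forces (5,2) = 4.
Row 1 needs a 1, and only (1,1) is open for it.
1 is placed in column 1, leaving (3,1) = 4.
1 is placed in column 1, leaving (4,1) = 5.
Cage b needs sum 13, which forces (5,3) = 1.
Column 3 now contains 1, leaving (2,3) = 5.
Cage c has product 60, leaving (2,5) = 4.
Cage c has product 60, so (3,4) = 1.
Column 4 already has 1, leaving (4,4) = 2.
Row 4 now contains 2, so (4,5) = 1.
Column 4 already has 2, so (5,4) = 5.
Row 5 already has 5, which forces (5,5) = 2.
Column 4 already has 5, so (1,4) = 4.
Column 5 now contains 4; hence (1,5) = 5.
Row 2 already has 5, so (2,2) = 1.
1 is placed in row 3, leaving (3,2) = 5.
Completed grid: 1 2 3 4 5 / 2 1 5 3 4 / 4 5 2 1 3 / 5 3 4 2 1 / 3 4 1 5 2.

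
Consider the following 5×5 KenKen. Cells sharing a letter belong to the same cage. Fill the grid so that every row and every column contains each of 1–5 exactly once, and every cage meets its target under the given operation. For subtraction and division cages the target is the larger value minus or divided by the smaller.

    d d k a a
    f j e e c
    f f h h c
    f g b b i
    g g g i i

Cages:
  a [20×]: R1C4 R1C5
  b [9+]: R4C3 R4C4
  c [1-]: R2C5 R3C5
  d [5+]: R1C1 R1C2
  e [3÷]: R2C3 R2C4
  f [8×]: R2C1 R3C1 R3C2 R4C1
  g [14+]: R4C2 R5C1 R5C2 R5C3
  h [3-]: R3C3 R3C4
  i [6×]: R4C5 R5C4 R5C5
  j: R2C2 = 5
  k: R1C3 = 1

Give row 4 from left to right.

1 3 4 5 2

K is a freebie, which forces R1C3 = 1.
J is a freebie, so R2C2 = 5.
1 is placed in column 3, leaving R2C3 = 3.
Row 2 now contains 3, so R2C4 = 1.
Cage f has product 8, leaving R3C2 = 1.
Cage f needs product 8, so R4C1 = 1.
Cage i needs product 6, leaving R5C5 = 1.
Row 3 needs a 3, and only R3C5 is open for it.
Column 5 now contains 3, leaving R4C5 = 2.
The 3 cells of cage i must have product 6, leaving R5C4 = 3.
Column 5 already has 2; hence R2C5 = 4.
Cage g needs sum 14; hence R4C2 = 3.
Cage d's pair has sum 5, which forces R1C1 = 3.
Column 2 already has 3, which forces R1C2 = 2.
Cage a's pair has product 20, so R1C4 = 4.
4 is placed in column 5, so R1C5 = 5.
Row 2 already has 4; hence R2C1 = 2.
Cage f has product 8, so R3C1 = 4.
Column 4 already has 4, leaving R4C4 = 5.
4 is placed in column 1; hence R5C1 = 5.
Column 2 now contains 2, which forces R5C2 = 4.
Row 5 already has 4, which forces R5C3 = 2.
Column 3 already has 2, leaving R3C3 = 5.
Column 4 now contains 5; hence R3C4 = 2.
Row 4 now contains 5, leaving R4C3 = 4.
Filled in: 3 2 1 4 5 / 2 5 3 1 4 / 4 1 5 2 3 / 1 3 4 5 2 / 5 4 2 3 1.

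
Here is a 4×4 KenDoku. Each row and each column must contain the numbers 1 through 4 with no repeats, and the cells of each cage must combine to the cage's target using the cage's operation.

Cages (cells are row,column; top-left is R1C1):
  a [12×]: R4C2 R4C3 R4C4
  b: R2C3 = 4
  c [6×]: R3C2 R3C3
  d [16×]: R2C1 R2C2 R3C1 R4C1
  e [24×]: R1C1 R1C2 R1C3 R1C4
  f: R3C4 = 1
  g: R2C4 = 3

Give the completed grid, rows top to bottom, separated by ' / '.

Cage d has product 16, which forces R2C2 = 2.
Cage b is a single given cell, so R2C3 = 4.
G is a freebie, leaving R2C4 = 3.
Column 2 now contains 2; hence R3C2 = 3.
Row 3 already has 3, so R3C3 = 2.
Cage f is given, which forces R3C4 = 1.
1 is placed in column 4, leaving R4C4 = 4.
Column 4 now contains 4, so R1C4 = 2.
Row 2 now contains 4, which forces R2C1 = 1.
Row 3 already has 1, leaving R3C1 = 4.
Cage d has product 16, leaving R4C1 = 2.
4 is placed in row 4; hence R4C2 = 1.
The 3 cells of cage a must have product 12, leaving R4C3 = 3.
4 is placed in column 1, leaving R1C1 = 3.
Column 2 now contains 1, which forces R1C2 = 4.
Column 3 now contains 3, which forces R1C3 = 1.

3 4 1 2 / 1 2 4 3 / 4 3 2 1 / 2 1 3 4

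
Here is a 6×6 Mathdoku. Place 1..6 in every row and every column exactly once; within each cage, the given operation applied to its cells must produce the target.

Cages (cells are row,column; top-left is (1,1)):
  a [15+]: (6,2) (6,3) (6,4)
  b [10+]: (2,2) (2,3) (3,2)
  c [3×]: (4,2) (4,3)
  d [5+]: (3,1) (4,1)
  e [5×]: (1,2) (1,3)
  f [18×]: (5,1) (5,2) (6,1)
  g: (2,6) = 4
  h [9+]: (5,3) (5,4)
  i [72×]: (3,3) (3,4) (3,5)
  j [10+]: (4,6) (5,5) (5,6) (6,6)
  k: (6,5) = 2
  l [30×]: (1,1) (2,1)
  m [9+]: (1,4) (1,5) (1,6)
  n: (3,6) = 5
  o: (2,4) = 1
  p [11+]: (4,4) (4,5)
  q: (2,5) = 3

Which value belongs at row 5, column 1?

Cage o is given, leaving (2,4) = 1.
Cage q is a single given cell, which forces (2,5) = 3.
G is a freebie, which forces (2,6) = 4.
N is a freebie; hence (3,6) = 5.
Cage k is given, which forces (6,5) = 2.
In row 1, 4 can only go at (1,5), so (1,5) = 4.
Column 5 already has 4, which forces (3,5) = 6.
Column 5 now contains 6; hence (4,5) = 5.
Column 5 already has 4, leaving (5,5) = 1.
5 is placed in row 4, which forces (4,4) = 6.
In row 1, 6 can only go at (1,1), so (1,1) = 6.
Column 1 now contains 6, which forces (2,1) = 5.
Row 2 already has 5, so (2,3) = 2.
Row 2 now contains 2; hence (2,2) = 6.
Cage b has sum 10, so (3,2) = 2.
Column 2 already has 6, which forces (5,2) = 3.
Column 2 now contains 3, leaving (4,2) = 1.
Cage c's pair has product 3, so (4,3) = 3.
Row 4 now contains 1; hence (4,6) = 2.
3 is placed in row 5, so (5,1) = 2.
2 is placed in column 6, which forces (5,6) = 6.
The 3 cells of cage f must have product 18, leaving (6,1) = 3.
The 3 cells of cage a must have sum 15, so (6,3) = 6.
6 is placed in column 6, leaving (6,6) = 1.
Column 2 now contains 1, which forces (1,2) = 5.
The two cells of cage e must have product 5, which forces (1,3) = 1.
Cage m needs sum 9, so (1,4) = 2.
2 is placed in column 6, which forces (1,6) = 3.
Cage d's pair has sum 5, so (3,1) = 1.
Column 3 now contains 3, which forces (3,3) = 4.
The 3 cells of cage i must have product 72; hence (3,4) = 3.
Row 4 now contains 2; hence (4,1) = 4.
4 is placed in column 3; hence (5,3) = 5.
5 is placed in row 5, so (5,4) = 4.
5 is placed in column 2, leaving (6,2) = 4.
Column 4 now contains 4, which forces (6,4) = 5.
Completed grid: 6 5 1 2 4 3 / 5 6 2 1 3 4 / 1 2 4 3 6 5 / 4 1 3 6 5 2 / 2 3 5 4 1 6 / 3 4 6 5 2 1.

2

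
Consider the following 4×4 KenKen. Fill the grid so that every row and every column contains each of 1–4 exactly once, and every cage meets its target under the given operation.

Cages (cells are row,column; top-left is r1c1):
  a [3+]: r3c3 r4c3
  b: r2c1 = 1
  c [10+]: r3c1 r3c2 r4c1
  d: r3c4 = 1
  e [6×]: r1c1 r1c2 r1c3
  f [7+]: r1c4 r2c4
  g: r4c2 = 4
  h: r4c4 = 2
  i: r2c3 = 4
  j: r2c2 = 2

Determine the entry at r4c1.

3

Cage b is a single given cell; hence r2c1 = 1.
J is a freebie, which forces r2c2 = 2.
I is a freebie, leaving r2c3 = 4.
Row 2 already has 4, which forces r2c4 = 3.
Cage d is given; hence r3c4 = 1.
Cage g is given, leaving r4c2 = 4.
H is a freebie, leaving r4c4 = 2.
Column 4 already has 3, leaving r1c4 = 4.
Cage c needs sum 10, leaving r3c1 = 4.
4 is placed in column 2, which forces r3c2 = 3.
Row 3 already has 1, which forces r3c3 = 2.
Row 4 now contains 4, which forces r4c1 = 3.
2 is placed in row 4, so r4c3 = 1.
Column 1 already has 3; hence r1c1 = 2.
Column 2 now contains 3; hence r1c2 = 1.
1 is placed in column 3, which forces r1c3 = 3.
Completed grid: 2 1 3 4 / 1 2 4 3 / 4 3 2 1 / 3 4 1 2.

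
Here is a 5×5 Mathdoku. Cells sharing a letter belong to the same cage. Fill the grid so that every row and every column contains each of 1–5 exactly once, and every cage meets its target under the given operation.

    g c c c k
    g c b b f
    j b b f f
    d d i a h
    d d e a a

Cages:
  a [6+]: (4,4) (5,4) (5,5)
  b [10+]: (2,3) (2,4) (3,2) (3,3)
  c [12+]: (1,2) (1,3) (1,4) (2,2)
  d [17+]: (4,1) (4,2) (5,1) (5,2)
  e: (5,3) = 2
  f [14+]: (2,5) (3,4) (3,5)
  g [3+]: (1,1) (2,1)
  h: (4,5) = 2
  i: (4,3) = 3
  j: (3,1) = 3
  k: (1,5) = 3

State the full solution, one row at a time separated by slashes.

1 4 5 2 3 / 2 1 4 3 5 / 3 2 1 5 4 / 4 5 3 1 2 / 5 3 2 4 1

K is a freebie; hence (1,5) = 3.
Cage f has sum 14, which forces (2,5) = 5.
Cage j is a single given cell, which forces (3,1) = 3.
Cage f has sum 14, which forces (3,4) = 5.
The 3 cells of cage f must have sum 14, leaving (3,5) = 4.
Cage i is given; hence (4,3) = 3.
Cage h is given, which forces (4,5) = 2.
E is a freebie, so (5,3) = 2.
2 is placed in column 5, so (5,5) = 1.
The 4 cells of cage b must have sum 10, so (2,3) = 4.
Cage b needs sum 10, leaving (2,4) = 3.
Cage b needs sum 10, which forces (3,2) = 2.
Column 3 already has 2, so (3,3) = 1.
Cage d has sum 17, which forces (4,1) = 4.
Cage d needs sum 17, which forces (4,2) = 5.
Row 4 already has 2, so (4,4) = 1.
Cage d has sum 17, so (5,1) = 5.
Cage d needs sum 17, leaving (5,2) = 3.
Cage a has sum 6, which forces (5,4) = 4.
Cage c needs sum 12, so (1,2) = 4.
1 is placed in column 3; hence (1,3) = 5.
Column 4 now contains 4, which forces (1,4) = 2.
Column 2 already has 2; hence (2,2) = 1.
Row 1 already has 2, leaving (1,1) = 1.
1 is placed in row 2, leaving (2,1) = 2.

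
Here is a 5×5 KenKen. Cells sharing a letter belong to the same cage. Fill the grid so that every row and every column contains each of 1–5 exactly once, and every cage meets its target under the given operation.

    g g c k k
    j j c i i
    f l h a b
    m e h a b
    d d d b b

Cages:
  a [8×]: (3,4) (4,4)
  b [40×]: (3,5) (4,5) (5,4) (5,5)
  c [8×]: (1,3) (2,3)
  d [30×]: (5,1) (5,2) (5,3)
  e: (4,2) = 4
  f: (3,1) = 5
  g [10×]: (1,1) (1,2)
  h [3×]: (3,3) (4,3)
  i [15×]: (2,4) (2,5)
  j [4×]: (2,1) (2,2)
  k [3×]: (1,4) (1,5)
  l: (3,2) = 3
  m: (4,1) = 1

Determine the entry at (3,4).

Cage f is a single given cell; hence (3,1) = 5.
Cage l is given, leaving (3,2) = 3.
Row 3 now contains 3; hence (3,3) = 1.
Cage m is a single given cell, leaving (4,1) = 1.
E is a freebie; hence (4,2) = 4.
1 is placed in column 3, so (4,3) = 3.
Row 4 already has 4; hence (4,4) = 2.
Row 4 already has 2, which forces (4,5) = 5.
Column 1 already has 5, leaving (1,1) = 2.
Cage g needs two cells with product 10, which forces (1,2) = 5.
2 is placed in row 1, so (1,3) = 4.
Column 1 already has 1, so (2,1) = 4.
Column 2 now contains 4; hence (2,2) = 1.
Column 3 now contains 4, leaving (2,3) = 2.
Cage i needs two cells with product 15, leaving (2,4) = 5.
Column 5 already has 5, which forces (2,5) = 3.
Column 4 now contains 2; hence (3,4) = 4.
4 is placed in row 3; hence (3,5) = 2.
Cage d needs product 30, which forces (5,1) = 3.
Column 2 already has 5, which forces (5,2) = 2.
Column 3 already has 2; hence (5,3) = 5.
Column 4 now contains 4; hence (5,4) = 1.
Row 5 already has 1; hence (5,5) = 4.
Column 4 already has 1, so (1,4) = 3.
3 is placed in column 5; hence (1,5) = 1.
The full grid is 2 5 4 3 1 / 4 1 2 5 3 / 5 3 1 4 2 / 1 4 3 2 5 / 3 2 5 1 4.

4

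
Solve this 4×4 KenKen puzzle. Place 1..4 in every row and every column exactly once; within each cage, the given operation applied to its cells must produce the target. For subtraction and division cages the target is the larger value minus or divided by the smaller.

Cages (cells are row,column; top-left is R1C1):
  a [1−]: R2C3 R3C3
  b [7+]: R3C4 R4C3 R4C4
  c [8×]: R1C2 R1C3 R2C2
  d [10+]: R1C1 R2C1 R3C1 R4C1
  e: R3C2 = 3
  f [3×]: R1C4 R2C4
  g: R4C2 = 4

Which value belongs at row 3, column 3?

Cage e is given, so R3C2 = 3.
Cage g is a single given cell; hence R4C2 = 4.
Cage c needs product 8, leaving R1C3 = 4.
Row 2 needs a 4, and only R2C1 is open for it.
Row 3 needs a 4, and only R3C4 is open for it.
The only place for 3 in row 4 is R4C1.
The only place for 3 in row 1 is R1C4.
Column 4 already has 3, so R2C4 = 1.
1 is placed in column 4, so R4C4 = 2.
Cage c has product 8; hence R1C2 = 1.
Row 2 now contains 1, which forces R2C2 = 2.
2 is placed in row 2, which forces R2C3 = 3.
2 is placed in row 4, leaving R4C3 = 1.
1 is placed in row 1, which forces R1C1 = 2.
Cage d needs sum 10, leaving R3C1 = 1.
Column 3 now contains 1; hence R3C3 = 2.
The full grid is 2 1 4 3 / 4 2 3 1 / 1 3 2 4 / 3 4 1 2.

2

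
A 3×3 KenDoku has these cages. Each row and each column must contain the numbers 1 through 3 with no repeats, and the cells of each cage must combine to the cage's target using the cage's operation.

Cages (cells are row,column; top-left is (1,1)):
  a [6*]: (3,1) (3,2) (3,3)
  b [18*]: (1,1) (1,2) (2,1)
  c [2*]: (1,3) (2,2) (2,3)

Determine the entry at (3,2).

2

Cage b needs product 18, so (1,1) = 2.
Cage b needs product 18, which forces (1,2) = 3.
The 3 cells of cage c must have product 2; hence (1,3) = 1.
The 3 cells of cage b must have product 18; hence (2,1) = 3.
Cage c has product 2, leaving (2,2) = 1.
Cage c needs product 2, so (2,3) = 2.
3 is placed in column 1; hence (3,1) = 1.
1 is placed in column 2, which forces (3,2) = 2.
2 is placed in column 3, leaving (3,3) = 3.
Completed grid: 2 3 1 / 3 1 2 / 1 2 3.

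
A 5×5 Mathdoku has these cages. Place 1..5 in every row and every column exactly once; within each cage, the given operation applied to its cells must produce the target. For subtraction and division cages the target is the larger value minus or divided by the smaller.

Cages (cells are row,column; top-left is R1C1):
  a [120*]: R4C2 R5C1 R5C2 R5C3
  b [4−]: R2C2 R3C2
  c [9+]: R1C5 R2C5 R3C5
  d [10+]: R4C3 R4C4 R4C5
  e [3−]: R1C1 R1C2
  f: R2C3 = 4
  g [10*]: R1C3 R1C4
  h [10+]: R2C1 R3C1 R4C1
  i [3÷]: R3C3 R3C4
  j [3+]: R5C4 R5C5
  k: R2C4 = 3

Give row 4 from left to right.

3 2 1 4 5

Cage f is a single given cell, which forces R2C3 = 4.
K is a freebie; hence R2C4 = 3.
Column 4 now contains 3, so R3C4 = 1.
1 is placed in column 4, which forces R5C4 = 2.
Row 5 now contains 2; hence R5C5 = 1.
Cage g needs two cells with product 10, leaving R1C3 = 2.
Column 4 already has 2, leaving R1C4 = 5.
Cage b needs two cells with difference 4, so R2C2 = 1.
The 3 cells of cage c must have sum 9, which forces R2C5 = 2.
Row 3 already has 1, so R3C2 = 5.
Row 3 already has 1, leaving R3C3 = 3.
3 is placed in row 3, so R3C5 = 4.
The 4 cells of cage a must have product 120, which forces R4C2 = 2.
Column 3 already has 3, leaving R4C3 = 1.
Column 4 now contains 5, which forces R4C4 = 4.
Column 3 already has 3, so R5C3 = 5.
Cage e needs two cells with difference 3, which forces R1C1 = 1.
Column 2 already has 1, leaving R1C2 = 4.
4 is placed in column 5, which forces R1C5 = 3.
2 is placed in row 2, so R2C1 = 5.
Row 3 now contains 4, leaving R3C1 = 2.
Cage h has sum 10; hence R4C1 = 3.
Cage d has sum 10, so R4C5 = 5.
Column 1 now contains 3, leaving R5C1 = 4.
Column 2 already has 4, leaving R5C2 = 3.
Completed grid: 1 4 2 5 3 / 5 1 4 3 2 / 2 5 3 1 4 / 3 2 1 4 5 / 4 3 5 2 1.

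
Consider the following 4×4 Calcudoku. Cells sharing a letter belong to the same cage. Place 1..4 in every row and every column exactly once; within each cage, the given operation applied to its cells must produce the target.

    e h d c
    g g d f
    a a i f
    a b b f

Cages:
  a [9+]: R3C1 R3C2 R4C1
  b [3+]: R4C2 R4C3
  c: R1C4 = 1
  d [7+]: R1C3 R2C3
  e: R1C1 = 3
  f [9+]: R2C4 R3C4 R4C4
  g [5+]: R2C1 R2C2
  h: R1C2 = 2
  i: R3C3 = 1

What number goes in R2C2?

4

Cage e is given, leaving R1C1 = 3.
H is a freebie, so R1C2 = 2.
3 is placed in row 1, which forces R1C3 = 4.
C is a freebie, which forces R1C4 = 1.
4 is placed in column 3, leaving R2C3 = 3.
Cage i is a single given cell, leaving R3C3 = 1.
Column 2 already has 2, leaving R4C2 = 1.
Column 3 already has 1, so R4C3 = 2.
Cage g's pair has sum 5; hence R2C1 = 1.
Column 2 already has 1, leaving R2C2 = 4.
Row 2 now contains 4, which forces R2C4 = 2.
Cage a has sum 9, which forces R3C1 = 2.
The 3 cells of cage a must have sum 9, leaving R3C2 = 3.
Row 3 already has 3, leaving R3C4 = 4.
Row 4 already has 2, so R4C1 = 4.
Column 4 already has 4, so R4C4 = 3.
Completed grid: 3 2 4 1 / 1 4 3 2 / 2 3 1 4 / 4 1 2 3.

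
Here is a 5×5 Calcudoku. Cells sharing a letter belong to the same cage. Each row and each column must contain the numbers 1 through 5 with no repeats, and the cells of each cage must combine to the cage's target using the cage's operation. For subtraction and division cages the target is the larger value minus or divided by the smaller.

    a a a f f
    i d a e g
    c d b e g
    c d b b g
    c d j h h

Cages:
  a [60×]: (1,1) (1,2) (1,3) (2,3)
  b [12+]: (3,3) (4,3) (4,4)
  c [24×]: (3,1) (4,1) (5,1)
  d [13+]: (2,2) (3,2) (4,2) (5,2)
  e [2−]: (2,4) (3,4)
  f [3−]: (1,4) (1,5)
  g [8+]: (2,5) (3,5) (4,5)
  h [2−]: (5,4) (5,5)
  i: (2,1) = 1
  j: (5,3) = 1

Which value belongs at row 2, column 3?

2

Cage i is given; hence (2,1) = 1.
Cage j is a single given cell; hence (5,3) = 1.
In column 1, 5 can only go at (1,1), so (1,1) = 5.
In row 1, 2 can only go at (1,2), so (1,2) = 2.
Cage a needs product 60, so (1,3) = 3.
Cage a needs product 60, which forces (2,3) = 2.
The 3 cells of cage b must have sum 12, so (4,4) = 3.
The two cells of cage e must have difference 2, so (2,4) = 4.
Cage e needs two cells with difference 2; hence (3,4) = 2.
Column 4 already has 2, leaving (5,4) = 5.
Column 4 already has 4, leaving (1,4) = 1.
Cage f needs two cells with difference 3; hence (1,5) = 4.
Column 5 now contains 4, leaving (3,5) = 1.
1 is placed in column 5; hence (4,5) = 2.
The two cells of cage h must have difference 2, which forces (5,5) = 3.
Column 5 already has 3, so (2,5) = 5.
Cage c needs product 24; hence (3,1) = 3.
Row 3 now contains 3; hence (3,2) = 5.
Row 3 now contains 5, leaving (3,3) = 4.
Row 4 already has 2, which forces (4,1) = 4.
The 4 cells of cage d must have sum 13; hence (4,2) = 1.
Column 3 already has 4; hence (4,3) = 5.
Cage c has product 24; hence (5,1) = 2.
Row 5 now contains 3, which forces (5,2) = 4.
5 is placed in row 2, which forces (2,2) = 3.
Completed grid: 5 2 3 1 4 / 1 3 2 4 5 / 3 5 4 2 1 / 4 1 5 3 2 / 2 4 1 5 3.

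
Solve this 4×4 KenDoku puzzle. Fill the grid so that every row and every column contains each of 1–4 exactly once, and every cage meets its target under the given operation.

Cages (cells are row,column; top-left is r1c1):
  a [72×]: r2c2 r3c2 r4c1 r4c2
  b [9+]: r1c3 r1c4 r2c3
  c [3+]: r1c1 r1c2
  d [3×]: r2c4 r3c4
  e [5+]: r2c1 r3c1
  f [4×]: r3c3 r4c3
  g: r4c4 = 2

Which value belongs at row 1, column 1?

Cage a needs product 72, so r4c1 = 3.
Cage g is a single given cell, leaving r4c4 = 2.
Row 4 now contains 2, leaving r4c2 = 4.
Row 4 already has 4, which forces r4c3 = 1.
Column 3 now contains 1, which forces r3c3 = 4.
Cage b has sum 9, leaving r1c4 = 4.
Cage e's pair has sum 5, so r2c1 = 4.
Row 3 already has 4, so r3c1 = 1.
Row 3 already has 1, which forces r3c4 = 3.
Column 1 now contains 1, so r1c1 = 2.
Cage c needs two cells with sum 3; hence r1c2 = 1.
2 is placed in row 1, so r1c3 = 3.
Cage a needs product 72, so r2c2 = 3.
Column 3 now contains 3, so r2c3 = 2.
Column 4 now contains 3, which forces r2c4 = 1.
3 is placed in row 3; hence r3c2 = 2.
Filled in: 2 1 3 4 / 4 3 2 1 / 1 2 4 3 / 3 4 1 2.

2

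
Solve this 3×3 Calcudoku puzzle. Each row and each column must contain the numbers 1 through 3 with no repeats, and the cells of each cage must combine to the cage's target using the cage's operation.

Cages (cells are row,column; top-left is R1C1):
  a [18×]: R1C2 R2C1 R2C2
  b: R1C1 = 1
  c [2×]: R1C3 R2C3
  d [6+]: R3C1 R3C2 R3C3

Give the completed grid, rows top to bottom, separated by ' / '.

1 3 2 / 3 2 1 / 2 1 3

Cage b is given, which forces R1C1 = 1.
Cage a has product 18, leaving R1C2 = 3.
Row 1 already has 1; hence R1C3 = 2.
Cage a has product 18, which forces R2C1 = 3.
Cage a needs product 18; hence R2C2 = 2.
Column 3 already has 2, leaving R2C3 = 1.
3 is placed in column 1, so R3C1 = 2.
Column 2 already has 2; hence R3C2 = 1.
Column 3 now contains 1; hence R3C3 = 3.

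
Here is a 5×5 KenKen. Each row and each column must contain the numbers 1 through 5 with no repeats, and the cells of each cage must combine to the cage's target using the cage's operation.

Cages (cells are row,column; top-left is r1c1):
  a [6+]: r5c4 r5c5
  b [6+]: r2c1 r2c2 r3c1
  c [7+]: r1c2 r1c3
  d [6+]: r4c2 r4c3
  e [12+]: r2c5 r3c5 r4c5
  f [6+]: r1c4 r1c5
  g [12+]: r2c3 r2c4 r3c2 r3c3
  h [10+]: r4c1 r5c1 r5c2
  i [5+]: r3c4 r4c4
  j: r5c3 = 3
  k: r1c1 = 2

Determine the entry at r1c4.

K is a freebie, which forces r1c1 = 2.
Cage j is given, which forces r5c3 = 3.
Cage c's pair has sum 7; hence r1c2 = 3.
Cage c needs two cells with sum 7, so r1c3 = 4.
Column 5 needs a 2, and only r5c5 is open for it.
Cage a needs two cells with sum 6, so r5c4 = 4.
Cage h has sum 10, so r4c1 = 4.
Cage b needs sum 6; hence r2c2 = 2.
In row 2, 4 can only go at r2c5, so r2c5 = 4.
In row 2, 3 can only go at r2c1, so r2c1 = 3.
Column 1 now contains 3, which forces r3c1 = 1.
Column 1 already has 1, leaving r5c1 = 5.
Row 5 already has 5, so r5c2 = 1.
Cage g has sum 12; hence r3c2 = 4.
The 4 cells of cage g must have sum 12; hence r3c3 = 2.
2 is placed in row 3, so r3c4 = 3.
3 is placed in row 3; hence r3c5 = 5.
1 is placed in column 2, so r4c2 = 5.
The two cells of cage d must have sum 6, which forces r4c3 = 1.
Column 4 now contains 3; hence r4c4 = 2.
Column 5 already has 5; hence r4c5 = 3.
The two cells of cage f must have sum 6, which forces r1c4 = 5.
Column 5 already has 5, leaving r1c5 = 1.
Column 3 now contains 1, so r2c3 = 5.
Cage g needs sum 12, so r2c4 = 1.
The full grid is 2 3 4 5 1 / 3 2 5 1 4 / 1 4 2 3 5 / 4 5 1 2 3 / 5 1 3 4 2.

5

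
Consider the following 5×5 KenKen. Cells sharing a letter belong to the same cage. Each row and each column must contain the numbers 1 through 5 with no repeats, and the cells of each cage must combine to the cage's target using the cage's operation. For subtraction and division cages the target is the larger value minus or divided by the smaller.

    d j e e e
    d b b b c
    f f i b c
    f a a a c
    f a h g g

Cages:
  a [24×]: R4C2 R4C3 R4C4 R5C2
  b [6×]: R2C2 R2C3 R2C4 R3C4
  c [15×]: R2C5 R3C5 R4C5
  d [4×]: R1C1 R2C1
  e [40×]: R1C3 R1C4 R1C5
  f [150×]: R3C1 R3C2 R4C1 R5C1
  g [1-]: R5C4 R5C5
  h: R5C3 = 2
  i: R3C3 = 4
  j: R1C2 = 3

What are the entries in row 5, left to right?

3 1 2 5 4

J is a freebie, which forces R1C2 = 3.
Cage f needs product 150, which forces R3C2 = 5.
Cage i is given, so R3C3 = 4.
The 4 cells of cage b must have product 6; hence R3C4 = 1.
Row 3 now contains 1; hence R3C5 = 3.
Cage h is given, which forces R5C3 = 2.
2 is placed in column 3, so R1C3 = 5.
3 is placed in row 3, so R3C1 = 2.
The only place for 1 in row 1 is R1C1.
Column 1 now contains 1, which forces R2C1 = 4.
In row 2, 5 can only go at R2C5, so R2C5 = 5.
Column 5 now contains 5, so R4C5 = 1.
Column 5 now contains 5, so R5C5 = 4.
The 3 cells of cage e must have product 40; hence R1C4 = 4.
Column 5 now contains 4, so R1C5 = 2.
Row 4 already has 1, which forces R4C3 = 3.
Column 4 now contains 4, leaving R4C4 = 2.
4 is placed in row 5, leaving R5C2 = 1.
Column 2 now contains 1; hence R2C2 = 2.
Column 3 now contains 3, so R2C3 = 1.
Column 4 now contains 2, leaving R2C4 = 3.
3 is placed in row 4; hence R4C1 = 5.
Row 4 already has 2, which forces R4C2 = 4.
The 4 cells of cage f must have product 150, so R5C1 = 3.
Column 4 now contains 3, so R5C4 = 5.
Filled in: 1 3 5 4 2 / 4 2 1 3 5 / 2 5 4 1 3 / 5 4 3 2 1 / 3 1 2 5 4.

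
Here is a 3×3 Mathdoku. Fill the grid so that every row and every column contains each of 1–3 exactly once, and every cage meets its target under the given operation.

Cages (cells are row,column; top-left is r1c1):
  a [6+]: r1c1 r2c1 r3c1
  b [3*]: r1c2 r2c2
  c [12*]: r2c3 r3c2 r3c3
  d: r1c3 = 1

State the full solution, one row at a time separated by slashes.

Cage d is a single given cell; hence r1c3 = 1.
Cage c needs product 12, so r2c3 = 2.
The 3 cells of cage c must have product 12, leaving r3c2 = 2.
Cage c has product 12, so r3c3 = 3.
Cage a needs sum 6, leaving r1c1 = 2.
Row 1 now contains 1, so r1c2 = 3.
The 3 cells of cage a must have sum 6, which forces r2c1 = 3.
Cage b needs two cells with product 3, so r2c2 = 1.
3 is placed in row 3; hence r3c1 = 1.

2 3 1 / 3 1 2 / 1 2 3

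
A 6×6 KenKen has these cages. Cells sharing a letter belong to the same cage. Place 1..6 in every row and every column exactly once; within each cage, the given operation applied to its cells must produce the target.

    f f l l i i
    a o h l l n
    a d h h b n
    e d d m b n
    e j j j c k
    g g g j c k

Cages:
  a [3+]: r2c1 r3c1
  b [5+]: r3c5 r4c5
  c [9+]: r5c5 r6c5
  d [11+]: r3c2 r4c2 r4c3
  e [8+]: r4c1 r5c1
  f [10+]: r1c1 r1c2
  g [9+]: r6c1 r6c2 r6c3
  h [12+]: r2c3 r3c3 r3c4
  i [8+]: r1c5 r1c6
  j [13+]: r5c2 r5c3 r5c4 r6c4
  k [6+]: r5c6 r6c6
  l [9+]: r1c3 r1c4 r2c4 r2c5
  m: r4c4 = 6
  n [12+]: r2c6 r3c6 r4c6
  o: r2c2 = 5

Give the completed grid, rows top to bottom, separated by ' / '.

Cage o is a single given cell, leaving r2c2 = 5.
Cage m is given; hence r4c4 = 6.
R2c4 and r2c5 in row 2 are {2, 4}, so r2c1 = 1.
Cage a's pair has sum 3, so r3c1 = 2.
Column 6 needs a 6, and only r2c6 is open for it.
Row 2 already has 6, leaving r2c3 = 3.
The only place for 3 in column 6 is r1c6.
3 is placed in row 1; hence r1c5 = 5.
The only place for 3 in row 3 is r3c4.
Cage h needs sum 12, which forces r3c3 = 6.
Row 3 now contains 6, leaving r3c2 = 4.
4 is placed in row 3, leaving r3c5 = 1.
1 is placed in row 3, so r3c6 = 5.
1 is placed in column 5, so r4c5 = 4.
Cage f needs two cells with sum 10, which forces r1c1 = 4.
Column 2 already has 4; hence r1c2 = 6.
Cage l needs sum 9; hence r2c4 = 4.
4 is placed in column 5, which forces r2c5 = 2.
Cage d has sum 11, which forces r4c2 = 2.
Row 4 already has 4; hence r4c3 = 5.
Cage n has sum 12, leaving r4c6 = 1.
4 is placed in column 1, so r6c1 = 6.
Row 6 now contains 6, so r6c5 = 3.
Row 4 now contains 5, so r4c1 = 3.
Cage e's pair has sum 8, which forces r5c1 = 5.
Cage j has sum 13, leaving r5c2 = 3.
Cage j needs sum 13; hence r5c3 = 4.
Row 5 now contains 5; hence r5c4 = 1.
3 is placed in column 5, leaving r5c5 = 6.
4 is placed in row 5, so r5c6 = 2.
3 is placed in row 6; hence r6c2 = 1.
Cage g needs sum 9, so r6c3 = 2.
1 is placed in column 4; hence r6c4 = 5.
Column 6 already has 2; hence r6c6 = 4.
Column 3 now contains 2; hence r1c3 = 1.
1 is placed in column 4, so r1c4 = 2.

4 6 1 2 5 3 / 1 5 3 4 2 6 / 2 4 6 3 1 5 / 3 2 5 6 4 1 / 5 3 4 1 6 2 / 6 1 2 5 3 4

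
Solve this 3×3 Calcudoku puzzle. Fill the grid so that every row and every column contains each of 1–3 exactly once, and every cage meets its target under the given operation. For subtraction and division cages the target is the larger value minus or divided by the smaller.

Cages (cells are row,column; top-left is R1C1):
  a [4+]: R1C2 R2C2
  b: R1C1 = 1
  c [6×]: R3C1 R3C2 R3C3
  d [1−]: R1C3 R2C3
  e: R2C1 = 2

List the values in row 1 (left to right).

Cage b is given, which forces R1C1 = 1.
1 is placed in row 1, so R1C2 = 3.
Row 1 already has 3, leaving R1C3 = 2.
Cage e is given, which forces R2C1 = 2.
3 is placed in column 2, so R2C2 = 1.
1 is placed in row 2, so R2C3 = 3.
2 is placed in column 1; hence R3C1 = 3.
1 is placed in column 2, so R3C2 = 2.
Column 3 now contains 3, so R3C3 = 1.
Filled in: 1 3 2 / 2 1 3 / 3 2 1.

1 3 2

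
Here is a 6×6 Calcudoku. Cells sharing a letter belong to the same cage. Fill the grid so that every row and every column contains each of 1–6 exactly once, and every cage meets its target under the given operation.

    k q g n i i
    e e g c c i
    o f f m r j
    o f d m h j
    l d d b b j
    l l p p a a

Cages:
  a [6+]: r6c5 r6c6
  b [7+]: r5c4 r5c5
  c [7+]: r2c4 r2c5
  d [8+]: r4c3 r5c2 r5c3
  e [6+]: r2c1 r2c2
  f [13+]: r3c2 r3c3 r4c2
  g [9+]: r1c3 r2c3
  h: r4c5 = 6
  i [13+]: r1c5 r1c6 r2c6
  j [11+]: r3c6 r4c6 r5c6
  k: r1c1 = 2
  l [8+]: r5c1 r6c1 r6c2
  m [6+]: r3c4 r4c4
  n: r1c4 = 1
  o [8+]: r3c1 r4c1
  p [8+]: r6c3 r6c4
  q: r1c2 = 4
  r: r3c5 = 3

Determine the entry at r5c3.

Cage k is given, which forces r1c1 = 2.
Cage q is given; hence r1c2 = 4.
Cage n is a single given cell, so r1c4 = 1.
Cage r is given; hence r3c5 = 3.
Cage h is a single given cell, which forces r4c5 = 6.
Column 5 already has 6, leaving r1c5 = 5.
The two cells of cage o must have sum 8, so r3c1 = 5.
Cage o needs two cells with sum 8; hence r4c1 = 3.
The 3 cells of cage f must have sum 13, so r4c2 = 5.
The two cells of cage e must have sum 6, so r2c1 = 4.
5 is placed in column 2, leaving r2c2 = 2.
Row 2 now contains 2, which forces r2c5 = 1.
Row 2 now contains 2, leaving r2c6 = 5.
2 is placed in column 2, leaving r3c2 = 6.
Row 3 now contains 6; hence r3c3 = 2.
2 is placed in row 3; hence r3c4 = 4.
Row 3 now contains 4, which forces r3c6 = 1.
4 is placed in column 4, so r4c4 = 2.
Row 4 now contains 2, so r4c6 = 4.
Column 1 already has 4, leaving r5c1 = 1.
1 is placed in row 5, so r5c2 = 3.
Row 5 now contains 3, leaving r5c6 = 6.
Column 1 already has 1, leaving r6c1 = 6.
Column 2 already has 3, which forces r6c2 = 1.
4 is placed in column 6, so r6c6 = 2.
Column 6 already has 6; hence r1c6 = 3.
Cage c needs two cells with sum 7; hence r2c4 = 6.
Row 4 now contains 4, so r4c3 = 1.
Cage d needs sum 8, so r5c3 = 4.
Row 5 already has 6; hence r5c4 = 5.
The two cells of cage b must have sum 7, which forces r5c5 = 2.
Column 4 already has 5; hence r6c4 = 3.
Row 6 already has 2, which forces r6c5 = 4.
Row 1 now contains 3, leaving r1c3 = 6.
6 is placed in row 2, leaving r2c3 = 3.
Row 6 now contains 3; hence r6c3 = 5.
Completed grid: 2 4 6 1 5 3 / 4 2 3 6 1 5 / 5 6 2 4 3 1 / 3 5 1 2 6 4 / 1 3 4 5 2 6 / 6 1 5 3 4 2.

4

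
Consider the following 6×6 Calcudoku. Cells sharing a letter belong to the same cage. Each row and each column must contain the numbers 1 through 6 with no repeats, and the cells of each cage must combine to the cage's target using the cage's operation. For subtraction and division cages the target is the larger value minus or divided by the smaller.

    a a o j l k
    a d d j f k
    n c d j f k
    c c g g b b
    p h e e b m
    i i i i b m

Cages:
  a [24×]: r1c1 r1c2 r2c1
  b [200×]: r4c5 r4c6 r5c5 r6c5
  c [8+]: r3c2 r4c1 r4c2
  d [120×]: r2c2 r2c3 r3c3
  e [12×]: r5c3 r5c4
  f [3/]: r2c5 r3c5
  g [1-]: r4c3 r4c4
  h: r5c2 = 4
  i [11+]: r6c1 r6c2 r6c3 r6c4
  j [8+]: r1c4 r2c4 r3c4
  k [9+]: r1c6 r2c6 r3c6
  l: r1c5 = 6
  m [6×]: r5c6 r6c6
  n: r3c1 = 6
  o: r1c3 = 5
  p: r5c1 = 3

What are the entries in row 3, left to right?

Cage o is a single given cell, which forces r1c3 = 5.
L is a freebie, which forces r1c5 = 6.
Cage n is given; hence r3c1 = 6.
Row 3 now contains 6, leaving r3c3 = 4.
Cage b has product 200, so r4c6 = 5.
Cage p is a single given cell; hence r5c1 = 3.
H is a freebie, leaving r5c2 = 4.
The 3 cells of cage a must have product 24; hence r1c2 = 3.
Cage d needs product 120, leaving r2c2 = 5.
Column 3 already has 4, so r2c3 = 6.
5 is placed in column 2, leaving r3c2 = 1.
Row 3 now contains 1; hence r3c5 = 3.
3 is placed in row 3, leaving r3c6 = 2.
6 is placed in column 3, so r5c3 = 2.
2 is placed in row 5; hence r5c4 = 6.
2 is placed in row 5, leaving r5c5 = 5.
6 is placed in row 5, which forces r5c6 = 1.
Column 2 already has 1, which forces r6c2 = 2.
Row 6 already has 2; hence r6c5 = 4.
Column 6 now contains 1; hence r1c6 = 4.
3 is placed in column 5; hence r2c5 = 1.
Cage k needs sum 9, leaving r2c6 = 3.
Row 3 already has 2, leaving r3c4 = 5.
The 3 cells of cage c must have sum 8; hence r4c1 = 1.
Column 2 now contains 2, so r4c2 = 6.
Row 4 now contains 1, so r4c3 = 3.
Column 5 now contains 4; hence r4c5 = 2.
Column 1 now contains 1, so r6c1 = 5.
Column 3 already has 3, leaving r6c3 = 1.
1 is placed in row 6, which forces r6c4 = 3.
The two cells of cage m must have product 6, which forces r6c6 = 6.
Row 1 already has 4, so r1c1 = 2.
Cage j has sum 8, so r1c4 = 1.
Cage a needs product 24, so r2c1 = 4.
Row 2 already has 1, so r2c4 = 2.
Row 4 now contains 2, leaving r4c4 = 4.
The full grid is 2 3 5 1 6 4 / 4 5 6 2 1 3 / 6 1 4 5 3 2 / 1 6 3 4 2 5 / 3 4 2 6 5 1 / 5 2 1 3 4 6.

6 1 4 5 3 2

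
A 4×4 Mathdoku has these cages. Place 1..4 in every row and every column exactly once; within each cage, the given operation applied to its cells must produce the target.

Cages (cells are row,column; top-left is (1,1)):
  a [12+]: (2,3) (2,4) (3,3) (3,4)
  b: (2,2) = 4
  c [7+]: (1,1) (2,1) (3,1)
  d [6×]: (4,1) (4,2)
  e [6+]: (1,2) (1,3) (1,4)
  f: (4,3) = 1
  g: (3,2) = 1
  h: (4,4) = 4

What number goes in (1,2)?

3

Cage b is given, so (2,2) = 4.
Cage g is a single given cell, which forces (3,2) = 1.
Cage f is a single given cell; hence (4,3) = 1.
Cage h is given, which forces (4,4) = 4.
Cage e needs sum 6, which forces (1,4) = 1.
Cage a has sum 12, so (2,3) = 3.
Cage a has sum 12, which forces (2,4) = 2.
The 4 cells of cage a must have sum 12; hence (3,3) = 4.
Cage a needs sum 12, leaving (3,4) = 3.
The 3 cells of cage c must have sum 7, which forces (1,1) = 4.
The 3 cells of cage e must have sum 6, so (1,2) = 3.
3 is placed in column 3, leaving (1,3) = 2.
Row 2 already has 2, so (2,1) = 1.
Row 3 already has 4, leaving (3,1) = 2.
2 is placed in column 1, so (4,1) = 3.
3 is placed in column 2, so (4,2) = 2.
Completed grid: 4 3 2 1 / 1 4 3 2 / 2 1 4 3 / 3 2 1 4.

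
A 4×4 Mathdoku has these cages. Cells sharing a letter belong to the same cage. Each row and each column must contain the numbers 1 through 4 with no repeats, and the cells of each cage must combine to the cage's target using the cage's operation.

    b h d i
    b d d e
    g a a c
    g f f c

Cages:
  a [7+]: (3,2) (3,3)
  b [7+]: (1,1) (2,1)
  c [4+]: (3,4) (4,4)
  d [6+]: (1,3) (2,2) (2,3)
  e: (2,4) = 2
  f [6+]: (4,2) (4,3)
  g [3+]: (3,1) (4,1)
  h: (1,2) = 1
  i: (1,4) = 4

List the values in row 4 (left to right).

1 2 4 3

H is a freebie, leaving (1,2) = 1.
I is a freebie, leaving (1,4) = 4.
Cage e is a single given cell, leaving (2,4) = 2.
Row 1 now contains 4; hence (1,1) = 3.
The 3 cells of cage d must have sum 6; hence (1,3) = 2.
Cage b needs two cells with sum 7, leaving (2,1) = 4.
2 is placed in row 2, so (2,2) = 3.
Cage d has sum 6; hence (2,3) = 1.
3 is placed in column 2; hence (3,2) = 4.
Row 3 now contains 4, which forces (3,3) = 3.
Row 3 now contains 3, so (3,4) = 1.
Column 2 now contains 4, so (4,2) = 2.
Column 3 already has 2, which forces (4,3) = 4.
Column 4 now contains 1, leaving (4,4) = 3.
1 is placed in row 3, which forces (3,1) = 2.
Row 4 now contains 2; hence (4,1) = 1.
The full grid is 3 1 2 4 / 4 3 1 2 / 2 4 3 1 / 1 2 4 3.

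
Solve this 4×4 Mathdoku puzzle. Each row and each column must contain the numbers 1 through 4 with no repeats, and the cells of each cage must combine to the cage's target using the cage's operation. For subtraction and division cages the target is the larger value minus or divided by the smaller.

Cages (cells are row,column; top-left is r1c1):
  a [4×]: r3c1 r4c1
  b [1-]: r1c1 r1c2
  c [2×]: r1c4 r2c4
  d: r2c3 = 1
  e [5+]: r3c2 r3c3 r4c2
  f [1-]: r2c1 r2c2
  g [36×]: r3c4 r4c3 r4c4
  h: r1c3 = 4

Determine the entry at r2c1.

Cage h is a single given cell; hence r1c3 = 4.
Cage d is given; hence r2c3 = 1.
Row 2 now contains 1, which forces r2c4 = 2.
Column 3 already has 1, leaving r3c3 = 2.
The 3 cells of cage g must have product 36; hence r3c4 = 3.
Cage g needs product 36, which forces r4c3 = 3.
Cage g needs product 36, so r4c4 = 4.
Column 4 already has 2, which forces r1c4 = 1.
The two cells of cage a must have product 4; hence r3c1 = 4.
Row 3 now contains 3; hence r3c2 = 1.
4 is placed in row 4, leaving r4c1 = 1.
Cage e needs sum 5, so r4c2 = 2.
The two cells of cage b must have difference 1, which forces r1c1 = 2.
Column 2 now contains 2, so r1c2 = 3.
4 is placed in column 1, leaving r2c1 = 3.
The two cells of cage f must have difference 1; hence r2c2 = 4.
The full grid is 2 3 4 1 / 3 4 1 2 / 4 1 2 3 / 1 2 3 4.

3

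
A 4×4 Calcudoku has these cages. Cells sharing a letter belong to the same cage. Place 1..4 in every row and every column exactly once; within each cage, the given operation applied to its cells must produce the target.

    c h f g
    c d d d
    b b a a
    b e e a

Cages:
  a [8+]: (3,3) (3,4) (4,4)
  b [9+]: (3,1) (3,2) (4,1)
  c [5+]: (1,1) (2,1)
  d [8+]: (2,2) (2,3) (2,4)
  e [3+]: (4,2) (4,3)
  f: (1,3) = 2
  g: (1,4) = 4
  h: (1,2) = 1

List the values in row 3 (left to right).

Cage h is given, which forces (1,2) = 1.
F is a freebie, so (1,3) = 2.
Cage g is given; hence (1,4) = 4.
1 is placed in column 2; hence (4,2) = 2.
Column 3 now contains 2; hence (4,3) = 1.
1 is placed in row 4; hence (4,4) = 3.
4 is placed in row 1; hence (1,1) = 3.
The two cells of cage c must have sum 5, leaving (2,1) = 2.
Column 4 already has 3; hence (2,4) = 1.
Column 1 now contains 2, leaving (3,1) = 1.
1 is placed in column 4, so (3,4) = 2.
Row 4 already has 3, so (4,1) = 4.
Cage b needs sum 9, which forces (3,2) = 4.
Cage a has sum 8; hence (3,3) = 3.
Column 2 already has 4, so (2,2) = 3.
Column 3 now contains 3; hence (2,3) = 4.
The full grid is 3 1 2 4 / 2 3 4 1 / 1 4 3 2 / 4 2 1 3.

1 4 3 2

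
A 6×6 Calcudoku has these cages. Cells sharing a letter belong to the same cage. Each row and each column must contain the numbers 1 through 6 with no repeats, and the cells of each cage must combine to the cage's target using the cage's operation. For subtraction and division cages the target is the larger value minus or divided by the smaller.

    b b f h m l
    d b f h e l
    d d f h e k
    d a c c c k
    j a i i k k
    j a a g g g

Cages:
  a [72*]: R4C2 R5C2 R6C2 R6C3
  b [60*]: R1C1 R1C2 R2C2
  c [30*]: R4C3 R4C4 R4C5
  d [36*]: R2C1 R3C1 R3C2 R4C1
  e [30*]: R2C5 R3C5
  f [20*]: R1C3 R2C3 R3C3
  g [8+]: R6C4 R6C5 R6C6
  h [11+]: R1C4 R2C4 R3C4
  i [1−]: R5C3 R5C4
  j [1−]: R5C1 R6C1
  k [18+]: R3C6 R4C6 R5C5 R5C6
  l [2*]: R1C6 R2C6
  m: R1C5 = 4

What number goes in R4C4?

M is a freebie, which forces R1C5 = 4.
R2C5 and R3C5 in column 5 are {5, 6}, leaving R5C5 = 3.
Column 6 needs a 3, and only R6C6 is open for it.
The 3 cells of cage g must have sum 8, so R6C4 = 4.
Cage g needs sum 8; hence R6C5 = 1.
Column 5 now contains 1, so R4C5 = 2.
Row 6 needs a 5, and only R6C1 is open for it.
Column 2 needs a 4, and only R2C2 is open for it.
The 3 cells of cage b must have product 60, which forces R1C1 = 3.
The 3 cells of cage b must have product 60, leaving R1C2 = 5.
Row 1 now contains 5; hence R1C3 = 1.
Row 1 already has 1, which forces R1C6 = 2.
Column 3 already has 1, which forces R2C3 = 5.
Row 2 now contains 5, so R2C5 = 6.
Column 6 now contains 2, leaving R2C6 = 1.
Cage f has product 20, so R3C3 = 4.
Column 5 already has 6, which forces R3C5 = 5.
Row 3 already has 5; hence R3C6 = 6.
Column 3 now contains 5; hence R4C3 = 3.
Row 4 already has 3, which forces R4C4 = 5.
5 is placed in row 4, leaving R4C6 = 4.
Column 6 already has 4; hence R5C6 = 5.
2 is placed in row 1, leaving R1C4 = 6.
Row 2 already has 1, so R2C1 = 2.
Row 2 now contains 2; hence R2C4 = 3.
Cage d needs product 36, so R3C1 = 1.
Cage d has product 36, so R3C2 = 3.
3 is placed in column 4, leaving R3C4 = 2.
Cage d has product 36, which forces R4C1 = 6.
Row 4 already has 6, leaving R4C2 = 1.
Column 1 now contains 6, so R5C1 = 4.
Column 2 now contains 1, so R5C2 = 6.
The two cells of cage i must have difference 1, leaving R5C3 = 2.
The two cells of cage i must have difference 1, so R5C4 = 1.
Cage a needs product 72, leaving R6C2 = 2.
Cage a has product 72, which forces R6C3 = 6.
The full grid is 3 5 1 6 4 2 / 2 4 5 3 6 1 / 1 3 4 2 5 6 / 6 1 3 5 2 4 / 4 6 2 1 3 5 / 5 2 6 4 1 3.

5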